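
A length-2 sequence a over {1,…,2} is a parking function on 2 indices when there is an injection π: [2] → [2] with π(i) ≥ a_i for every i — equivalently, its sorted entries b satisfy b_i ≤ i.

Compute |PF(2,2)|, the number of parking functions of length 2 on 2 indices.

|PF(2,2)| = (3−2)·3^(2−1) = 1 · 3 = 3 (Pollak)
E.g. (1,2) → sorted (1,2): b_i ≤ i ∀i, a PF.

3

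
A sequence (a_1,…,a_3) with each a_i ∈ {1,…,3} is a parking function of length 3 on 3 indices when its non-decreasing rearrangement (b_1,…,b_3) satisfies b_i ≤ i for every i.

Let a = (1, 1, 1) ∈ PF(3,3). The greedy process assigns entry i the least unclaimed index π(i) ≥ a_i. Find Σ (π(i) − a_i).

3

Σπ = 6 ({1..3} each once); Σa = 1+1+1 = 3; disp = 6−3 = 3.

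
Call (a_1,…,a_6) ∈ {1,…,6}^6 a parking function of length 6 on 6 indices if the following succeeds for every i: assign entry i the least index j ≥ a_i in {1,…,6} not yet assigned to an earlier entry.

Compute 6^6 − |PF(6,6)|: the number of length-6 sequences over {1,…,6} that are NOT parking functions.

29849

|PF| = (6+1−6)·(6+1)^{6−1} = 1 · 16807 = 16807 (Pollak)
Example (5,6,4,5,6,6) → sorted (4,5,5,6,6,6): b_1=4>1, not a PF.
So 46656 − 16807 = 29849 fail.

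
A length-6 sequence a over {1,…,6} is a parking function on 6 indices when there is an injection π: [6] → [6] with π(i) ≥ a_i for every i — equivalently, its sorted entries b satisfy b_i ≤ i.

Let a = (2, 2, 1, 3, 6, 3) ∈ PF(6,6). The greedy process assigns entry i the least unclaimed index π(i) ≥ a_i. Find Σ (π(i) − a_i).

4

Σπ(i) = 1+…+6 = 21; Σa = 2+2+1+3+6+3 = 17; disp = 21−17 = 4.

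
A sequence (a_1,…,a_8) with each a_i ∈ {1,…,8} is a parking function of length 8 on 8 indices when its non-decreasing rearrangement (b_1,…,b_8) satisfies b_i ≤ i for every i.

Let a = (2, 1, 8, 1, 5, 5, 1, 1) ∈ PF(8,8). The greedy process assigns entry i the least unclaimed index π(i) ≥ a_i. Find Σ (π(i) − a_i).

Σπ = 8·9/2 = 36 (π permutes [8]); Σa = 2+1+8+1+5+5+1+1 = 24; disp = 36−24 = 12.

12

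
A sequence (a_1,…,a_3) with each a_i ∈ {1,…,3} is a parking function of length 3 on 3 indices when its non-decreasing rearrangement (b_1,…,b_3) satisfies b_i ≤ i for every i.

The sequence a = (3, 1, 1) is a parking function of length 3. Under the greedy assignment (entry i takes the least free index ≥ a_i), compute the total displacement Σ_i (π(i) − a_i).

Σπ = 6 ({1..3} each once); Σa = 3+1+1 = 5; disp = 6−5 = 1.

1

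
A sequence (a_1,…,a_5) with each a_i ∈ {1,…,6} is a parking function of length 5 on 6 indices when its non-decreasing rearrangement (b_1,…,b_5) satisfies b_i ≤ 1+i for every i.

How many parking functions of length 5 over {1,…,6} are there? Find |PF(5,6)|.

4802

|PF(5,6)| = (6−5+1)·(6+1)^(5−1) = 2 · 2401 = 4802
Check (6,4,2,3,2) → sorted (2,2,3,4,6): b_i ≤ 1+i ∀i, a PF.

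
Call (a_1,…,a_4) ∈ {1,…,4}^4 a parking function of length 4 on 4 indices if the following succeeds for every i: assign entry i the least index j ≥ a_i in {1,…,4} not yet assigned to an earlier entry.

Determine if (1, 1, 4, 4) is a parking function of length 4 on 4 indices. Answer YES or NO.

Rearranged: b = (1, 1, 4, 4).
  b_1=1 ≤ 1
  b_2=1 ≤ 2
  b_3=4 > 3
  fails at i=3 ⇒ NO

NO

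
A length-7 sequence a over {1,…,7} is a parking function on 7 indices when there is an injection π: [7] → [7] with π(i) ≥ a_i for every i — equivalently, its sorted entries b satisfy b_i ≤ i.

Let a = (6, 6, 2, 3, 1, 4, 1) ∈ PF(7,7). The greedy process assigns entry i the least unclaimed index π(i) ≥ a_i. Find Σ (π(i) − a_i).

Σπ = 28 ({1..7} each once); Σa = 6+6+2+3+1+4+1 = 23; disp = 28−23 = 5.

5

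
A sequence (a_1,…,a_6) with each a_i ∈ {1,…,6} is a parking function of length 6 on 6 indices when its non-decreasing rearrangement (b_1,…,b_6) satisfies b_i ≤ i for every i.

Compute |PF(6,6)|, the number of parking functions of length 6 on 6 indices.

16807

Count = (6−6+1)·(6+1)^(6−1) = 1 · 16807 = 16807 (Pollak)
One tuple (3,2,4,6,1,3) → sorted (1,2,3,3,4,6): b_i ≤ i ∀i, a PF.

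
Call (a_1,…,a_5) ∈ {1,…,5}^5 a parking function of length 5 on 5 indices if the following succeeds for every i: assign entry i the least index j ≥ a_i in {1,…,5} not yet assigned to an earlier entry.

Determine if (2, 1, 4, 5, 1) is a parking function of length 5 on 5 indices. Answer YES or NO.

YES

Order a: b = (1, 1, 2, 4, 5).
  b_1=1 ≤ 1
  b_2=1 ≤ 2
  b_3=2 ≤ 3
  b_4=4 ≤ 4
  b_5=5 ≤ 5
All bounds hold ⇒ YES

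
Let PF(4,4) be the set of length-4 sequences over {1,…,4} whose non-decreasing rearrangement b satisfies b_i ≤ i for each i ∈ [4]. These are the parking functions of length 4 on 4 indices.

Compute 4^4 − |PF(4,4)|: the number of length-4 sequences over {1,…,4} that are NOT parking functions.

Count = 1·5^3 = 1 · 125 = 125 (Konheim–Weiss)
Check (3,3,2,3) → sorted (2,3,3,3): b_1=2>1, not a PF.
So 256 − 125 = 131 fail.

131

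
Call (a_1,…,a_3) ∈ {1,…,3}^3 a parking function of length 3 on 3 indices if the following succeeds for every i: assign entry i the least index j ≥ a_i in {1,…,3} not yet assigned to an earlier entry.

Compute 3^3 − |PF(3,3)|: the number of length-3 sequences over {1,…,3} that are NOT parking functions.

11

|PF(3,3)| = 1·4^2 = 1·16 = 16 (Pollak)
Example (3,3,3) → sorted (3,3,3): b_1=3>1, not a PF.
Total 27; non-PF = 27−16 = 11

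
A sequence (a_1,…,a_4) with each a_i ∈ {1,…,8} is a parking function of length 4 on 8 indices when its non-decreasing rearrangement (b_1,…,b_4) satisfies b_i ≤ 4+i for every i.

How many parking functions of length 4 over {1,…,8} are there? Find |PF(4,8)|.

3645

|PF(4,8)| = 5·9^3 = 5×729 = 3645 (Konheim–Weiss)
Check (7,5,1,7) → sorted (1,5,7,7): b_i ≤ 4+i ∀i, a PF.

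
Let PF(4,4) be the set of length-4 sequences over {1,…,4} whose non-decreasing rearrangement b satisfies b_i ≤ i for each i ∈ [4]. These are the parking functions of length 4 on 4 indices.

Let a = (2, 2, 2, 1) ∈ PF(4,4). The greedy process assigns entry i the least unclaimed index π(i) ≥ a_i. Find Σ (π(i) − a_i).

Σπ = 4·5/2 = 10 (π permutes [4]); Σa = 2+2+2+1 = 7; disp = 10−7 = 3.

3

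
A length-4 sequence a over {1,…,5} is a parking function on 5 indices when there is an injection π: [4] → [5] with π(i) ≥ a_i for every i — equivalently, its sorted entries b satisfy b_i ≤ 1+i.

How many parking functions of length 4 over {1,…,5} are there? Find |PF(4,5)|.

432

Count = (6−4)·6^(4−1) = 2×216 = 432 [KW]
Check (3,3,1,2) → sorted (1,2,3,3): b_i ≤ 1+i ∀i, a PF.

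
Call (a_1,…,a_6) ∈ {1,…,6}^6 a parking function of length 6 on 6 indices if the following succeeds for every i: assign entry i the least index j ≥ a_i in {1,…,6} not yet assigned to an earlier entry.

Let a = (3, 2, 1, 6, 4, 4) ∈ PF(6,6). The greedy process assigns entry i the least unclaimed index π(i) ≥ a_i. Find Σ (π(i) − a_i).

Σπ = 6·7/2 = 21 (π permutes [6]); Σa = 3+2+1+6+4+4 = 20; disp = 21−20 = 1.

1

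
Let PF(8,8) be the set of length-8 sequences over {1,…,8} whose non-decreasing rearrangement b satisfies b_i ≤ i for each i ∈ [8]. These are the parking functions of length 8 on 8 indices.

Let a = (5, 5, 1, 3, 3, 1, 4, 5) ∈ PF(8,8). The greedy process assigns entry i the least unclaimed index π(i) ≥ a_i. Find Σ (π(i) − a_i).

9

Σπ(i) = 1+…+8 = 36; Σa = 5+5+1+3+3+1+4+5 = 27; disp = 36−27 = 9.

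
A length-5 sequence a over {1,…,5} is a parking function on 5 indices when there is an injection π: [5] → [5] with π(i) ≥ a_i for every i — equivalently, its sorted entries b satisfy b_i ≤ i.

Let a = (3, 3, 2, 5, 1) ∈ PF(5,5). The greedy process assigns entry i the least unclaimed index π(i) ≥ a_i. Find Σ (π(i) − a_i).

1

Σπ = 15 ({1..5} each once); Σa = 3+3+2+5+1 = 14; disp = 15−14 = 1.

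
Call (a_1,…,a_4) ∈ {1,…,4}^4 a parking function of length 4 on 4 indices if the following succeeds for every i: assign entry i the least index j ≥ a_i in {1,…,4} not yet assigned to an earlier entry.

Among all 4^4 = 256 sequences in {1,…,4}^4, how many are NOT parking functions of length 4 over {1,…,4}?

Count = 1·5^3 = 1 · 125 = 125 (Pollak)
Example (4,4,1,4) → sorted (1,4,4,4): b_2=4>2, not a PF.
4^4 − 125 = 256 − 125 = 131

131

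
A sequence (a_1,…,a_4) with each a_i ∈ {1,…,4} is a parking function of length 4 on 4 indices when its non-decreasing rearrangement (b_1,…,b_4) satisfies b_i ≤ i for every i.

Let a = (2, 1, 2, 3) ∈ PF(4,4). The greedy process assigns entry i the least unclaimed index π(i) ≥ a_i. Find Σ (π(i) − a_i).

2

Σπ = 4·5/2 = 10 (π permutes [4]); Σa = 2+1+2+3 = 8; disp = 10−8 = 2.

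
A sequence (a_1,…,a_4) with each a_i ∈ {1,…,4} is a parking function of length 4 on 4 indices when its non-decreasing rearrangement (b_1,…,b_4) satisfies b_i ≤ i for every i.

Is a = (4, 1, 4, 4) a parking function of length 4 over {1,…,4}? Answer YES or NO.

Rearranged: b = (1, 4, 4, 4).
  b_1=1 ≤ 1
  b_2=4 > 2
  fails at i=2 ⇒ NO

NO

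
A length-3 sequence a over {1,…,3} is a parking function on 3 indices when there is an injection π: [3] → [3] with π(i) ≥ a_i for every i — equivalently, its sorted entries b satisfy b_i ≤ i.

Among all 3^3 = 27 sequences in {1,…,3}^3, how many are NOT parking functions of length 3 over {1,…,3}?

|PF| = (4−3)·4^(3−1) = 1·16 = 16 (Konheim–Weiss)
One tuple (2,3,2) → sorted (2,2,3): b_1=2>1, not a PF.
Total 27; non-PF = 27−16 = 11

11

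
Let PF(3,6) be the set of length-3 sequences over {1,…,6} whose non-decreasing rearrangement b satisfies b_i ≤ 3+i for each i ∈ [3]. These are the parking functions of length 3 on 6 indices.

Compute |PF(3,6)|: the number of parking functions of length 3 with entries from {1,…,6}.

|PF(3,6)| = (7−3)·7^(3−1) = 4·49 = 196 [KW]
Example (2,4,4) → sorted (2,4,4): b_i ≤ 3+i ∀i, a PF.

196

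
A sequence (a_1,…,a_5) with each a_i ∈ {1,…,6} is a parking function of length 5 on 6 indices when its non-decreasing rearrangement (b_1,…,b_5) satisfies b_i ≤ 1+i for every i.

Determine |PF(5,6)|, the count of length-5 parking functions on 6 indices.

4802

Count = (6−5+1)·(6+1)^(5−1) = 2·2401 = 4802 (Konheim–Weiss)
One tuple (6,2,1,3,5) → sorted (1,2,3,5,6): b_i ≤ 1+i ∀i, a PF.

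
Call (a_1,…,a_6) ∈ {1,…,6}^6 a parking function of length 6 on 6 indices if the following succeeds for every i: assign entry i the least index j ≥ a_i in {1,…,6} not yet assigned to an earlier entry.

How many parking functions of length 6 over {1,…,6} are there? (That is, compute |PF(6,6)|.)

16807

|PF(6,6)| = 1·7^5 = 1×16807 = 16807 [KW]
E.g. (5,2,2,1,2,3) → sorted (1,2,2,2,3,5): b_i ≤ i ∀i, a PF.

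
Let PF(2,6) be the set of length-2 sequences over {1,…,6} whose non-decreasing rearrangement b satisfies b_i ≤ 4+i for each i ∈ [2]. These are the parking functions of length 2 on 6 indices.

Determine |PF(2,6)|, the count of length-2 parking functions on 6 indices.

Count = (7−2)·7^(2−1) = 5 · 7 = 35
One tuple (3,2) → sorted (2,3): b_i ≤ 4+i ∀i, a PF.

35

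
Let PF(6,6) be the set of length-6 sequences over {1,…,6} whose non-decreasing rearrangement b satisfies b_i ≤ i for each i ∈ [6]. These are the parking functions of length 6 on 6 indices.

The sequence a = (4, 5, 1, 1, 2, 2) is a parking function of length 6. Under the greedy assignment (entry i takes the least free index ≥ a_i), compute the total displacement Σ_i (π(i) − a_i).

6

Σπ = 21 ({1..6} each once); Σa = 4+5+1+1+2+2 = 15; disp = 21−15 = 6.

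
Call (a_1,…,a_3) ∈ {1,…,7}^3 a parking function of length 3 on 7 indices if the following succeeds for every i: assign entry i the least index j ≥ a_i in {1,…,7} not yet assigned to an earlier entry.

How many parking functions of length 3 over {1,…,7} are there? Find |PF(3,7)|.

Count = (7+1−3)·(7+1)^{3−1} = 5 · 64 = 320 [KW]
E.g. (3,3,7) → sorted (3,3,7): b_i ≤ 4+i ∀i, a PF.

320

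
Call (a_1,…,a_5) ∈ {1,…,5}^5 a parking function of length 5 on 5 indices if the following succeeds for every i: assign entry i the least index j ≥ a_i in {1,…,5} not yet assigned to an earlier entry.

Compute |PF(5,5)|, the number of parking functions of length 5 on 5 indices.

1296

Count = 1·6^4 = 1×1296 = 1296 (Pollak)
E.g. (1,2,5,2,2) → sorted (1,2,2,2,5): b_i ≤ i ∀i, a PF.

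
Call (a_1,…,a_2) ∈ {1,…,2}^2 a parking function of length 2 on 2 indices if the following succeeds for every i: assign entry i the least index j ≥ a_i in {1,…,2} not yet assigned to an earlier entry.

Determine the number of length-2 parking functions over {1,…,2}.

3

Count = (2−2+1)·(2+1)^(2−1) = 1×3 = 3 (Konheim–Weiss)
Check (1,2) → sorted (1,2): b_i ≤ i ∀i, a PF.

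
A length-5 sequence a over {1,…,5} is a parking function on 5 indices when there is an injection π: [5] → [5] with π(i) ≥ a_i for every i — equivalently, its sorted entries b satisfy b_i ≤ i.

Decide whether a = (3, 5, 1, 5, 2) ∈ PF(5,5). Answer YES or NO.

NO

Rearranged: b = (1, 2, 3, 5, 5).
  b_1=1 ≤ 1
  b_2=2 ≤ 2
  b_3=3 ≤ 3
  b_4=5 > 4
  fails at i=4 ⇒ NO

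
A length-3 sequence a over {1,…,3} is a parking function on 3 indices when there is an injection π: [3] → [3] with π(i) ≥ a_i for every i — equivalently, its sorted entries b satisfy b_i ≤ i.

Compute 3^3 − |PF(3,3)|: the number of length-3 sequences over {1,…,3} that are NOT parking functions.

11

Count = (3−3+1)·(3+1)^(3−1) = 1 · 16 = 16 (Pollak)
One tuple (3,3,3) → sorted (3,3,3): b_1=3>1, not a PF.
3^3 − 16 = 27 − 16 = 11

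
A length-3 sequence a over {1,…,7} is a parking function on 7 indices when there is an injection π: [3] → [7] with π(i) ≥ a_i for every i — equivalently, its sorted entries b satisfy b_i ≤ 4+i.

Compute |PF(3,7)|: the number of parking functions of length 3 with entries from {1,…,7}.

320

Count = (7−3+1)·(7+1)^(3−1) = 5 · 64 = 320 (Konheim–Weiss)
One tuple (2,5,6) → sorted (2,5,6): b_i ≤ 4+i ∀i, a PF.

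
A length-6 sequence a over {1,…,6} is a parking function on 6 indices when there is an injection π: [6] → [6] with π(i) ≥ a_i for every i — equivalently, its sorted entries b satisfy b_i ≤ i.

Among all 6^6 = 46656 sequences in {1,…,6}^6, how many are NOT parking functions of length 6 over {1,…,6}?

29849

Count = (6−6+1)·(6+1)^(6−1) = 1×16807 = 16807
One tuple (6,5,3,5,1,5) → sorted (1,3,5,5,5,6): b_2=3>2, not a PF.
6^6 − 16807 = 46656 − 16807 = 29849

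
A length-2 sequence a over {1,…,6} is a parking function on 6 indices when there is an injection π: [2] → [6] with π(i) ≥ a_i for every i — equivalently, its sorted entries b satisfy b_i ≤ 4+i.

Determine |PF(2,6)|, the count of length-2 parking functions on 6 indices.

35

Count = (7−2)·7^(2−1) = 5·7 = 35 (Pollak)
E.g. (5,6) → sorted (5,6): b_i ≤ 4+i ∀i, a PF.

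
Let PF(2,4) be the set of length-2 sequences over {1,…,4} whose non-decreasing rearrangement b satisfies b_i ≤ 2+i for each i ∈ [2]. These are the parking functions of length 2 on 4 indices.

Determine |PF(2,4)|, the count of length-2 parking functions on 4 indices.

|PF| = (5−2)·5^(2−1) = 3 · 5 = 15
E.g. (4,1) → sorted (1,4): b_i ≤ 2+i ∀i, a PF.

15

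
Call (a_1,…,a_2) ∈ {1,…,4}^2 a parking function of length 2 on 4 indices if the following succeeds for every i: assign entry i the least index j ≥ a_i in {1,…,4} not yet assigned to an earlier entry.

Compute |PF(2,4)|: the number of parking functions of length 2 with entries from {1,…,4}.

|PF(2,4)| = 3·5^1 = 3 · 5 = 15 [KW]
Check (3,2) → sorted (2,3): b_i ≤ 2+i ∀i, a PF.

15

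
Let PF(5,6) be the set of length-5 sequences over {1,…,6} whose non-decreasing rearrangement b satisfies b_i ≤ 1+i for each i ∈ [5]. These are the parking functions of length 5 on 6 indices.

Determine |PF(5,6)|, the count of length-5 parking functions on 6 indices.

4802

|PF(5,6)| = (6+1−5)·(6+1)^{5−1} = 2·2401 = 4802 (Pollak)
Example (2,4,5,3,1) → sorted (1,2,3,4,5): b_i ≤ 1+i ∀i, a PF.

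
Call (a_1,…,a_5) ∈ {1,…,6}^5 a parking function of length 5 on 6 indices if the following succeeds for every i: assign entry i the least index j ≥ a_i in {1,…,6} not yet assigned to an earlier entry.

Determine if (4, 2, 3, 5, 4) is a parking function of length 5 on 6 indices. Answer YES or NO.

Order a: b = (2, 3, 4, 4, 5).
  b_1=2 ≤ 2
  b_2=3 ≤ 3
  b_3=4 ≤ 4
  b_4=4 ≤ 5
  b_5=5 ≤ 6
All bounds hold ⇒ YES

YES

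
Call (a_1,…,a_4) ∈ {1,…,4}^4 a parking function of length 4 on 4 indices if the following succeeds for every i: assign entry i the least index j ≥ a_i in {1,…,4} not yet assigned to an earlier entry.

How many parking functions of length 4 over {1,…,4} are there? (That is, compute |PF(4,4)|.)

|PF| = (4+1−4)·(4+1)^{4−1} = 1×125 = 125
E.g. (1,2,1,3) → sorted (1,1,2,3): b_i ≤ i ∀i, a PF.

125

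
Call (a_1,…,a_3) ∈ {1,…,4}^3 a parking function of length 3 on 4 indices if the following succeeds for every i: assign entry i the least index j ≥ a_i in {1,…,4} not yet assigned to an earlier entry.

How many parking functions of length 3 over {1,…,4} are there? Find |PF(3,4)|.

|PF(3,4)| = (4+1−3)·(4+1)^{3−1} = 2 · 25 = 50
Example (1,2,4) → sorted (1,2,4): b_i ≤ 1+i ∀i, a PF.

50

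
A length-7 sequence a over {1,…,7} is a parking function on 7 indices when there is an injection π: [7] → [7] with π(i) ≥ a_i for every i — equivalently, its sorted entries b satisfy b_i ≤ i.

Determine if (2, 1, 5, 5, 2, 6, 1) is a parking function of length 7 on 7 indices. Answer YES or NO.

YES

Order a: b = (1, 1, 2, 2, 5, 5, 6).
  b_1=1 ≤ 1
  b_2=1 ≤ 2
  b_3=2 ≤ 3
  b_4=2 ≤ 4
  b_5=5 ≤ 5
  b_6=5 ≤ 6
  b_7=6 ≤ 7
All bounds hold ⇒ YES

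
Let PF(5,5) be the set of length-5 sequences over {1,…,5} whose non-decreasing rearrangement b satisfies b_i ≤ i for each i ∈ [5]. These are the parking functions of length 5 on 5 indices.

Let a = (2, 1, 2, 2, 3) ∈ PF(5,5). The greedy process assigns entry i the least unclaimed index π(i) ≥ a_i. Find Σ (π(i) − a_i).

5

Σπ = 15 ({1..5} each once); Σa = 2+1+2+2+3 = 10; disp = 15−10 = 5.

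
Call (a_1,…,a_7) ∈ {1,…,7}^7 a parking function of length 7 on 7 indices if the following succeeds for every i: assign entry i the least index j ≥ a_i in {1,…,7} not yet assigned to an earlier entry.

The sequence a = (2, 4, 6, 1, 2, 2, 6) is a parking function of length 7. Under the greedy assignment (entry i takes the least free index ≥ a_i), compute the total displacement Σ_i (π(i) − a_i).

5

Σπ(i) = 1+…+7 = 28; Σa = 2+4+6+1+2+2+6 = 23; disp = 28−23 = 5.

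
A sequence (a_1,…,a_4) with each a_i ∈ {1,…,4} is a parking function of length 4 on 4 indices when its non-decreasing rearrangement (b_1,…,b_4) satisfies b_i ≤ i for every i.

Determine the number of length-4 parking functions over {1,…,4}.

|PF(4,4)| = (5−4)·5^(4−1) = 1·125 = 125
One tuple (3,2,1,4) → sorted (1,2,3,4): b_i ≤ i ∀i, a PF.

125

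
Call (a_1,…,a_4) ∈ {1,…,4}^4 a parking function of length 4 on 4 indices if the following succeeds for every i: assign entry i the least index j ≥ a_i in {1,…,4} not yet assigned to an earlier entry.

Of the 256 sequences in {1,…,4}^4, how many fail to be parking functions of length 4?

131

#PF = (4−4+1)·(4+1)^(4−1) = 1·125 = 125 (Konheim–Weiss)
E.g. (4,1,4,1) → sorted (1,1,4,4): b_3=4>3, not a PF.
4^4 − 125 = 256 − 125 = 131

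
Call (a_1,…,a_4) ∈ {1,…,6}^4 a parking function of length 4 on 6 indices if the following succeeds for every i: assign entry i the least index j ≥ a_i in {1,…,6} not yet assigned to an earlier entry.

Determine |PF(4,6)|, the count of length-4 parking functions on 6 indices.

#PF = 3·7^3 = 3 · 343 = 1029 (Pollak)
One tuple (1,6,2,4) → sorted (1,2,4,6): b_i ≤ 2+i ∀i, a PF.

1029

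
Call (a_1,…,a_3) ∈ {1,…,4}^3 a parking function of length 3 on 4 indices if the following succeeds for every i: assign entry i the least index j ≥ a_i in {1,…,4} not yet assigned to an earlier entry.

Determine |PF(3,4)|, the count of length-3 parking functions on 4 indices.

Count = (4−3+1)·(4+1)^(3−1) = 2×25 = 50 (Pollak)
Example (4,2,1) → sorted (1,2,4): b_i ≤ 1+i ∀i, a PF.

50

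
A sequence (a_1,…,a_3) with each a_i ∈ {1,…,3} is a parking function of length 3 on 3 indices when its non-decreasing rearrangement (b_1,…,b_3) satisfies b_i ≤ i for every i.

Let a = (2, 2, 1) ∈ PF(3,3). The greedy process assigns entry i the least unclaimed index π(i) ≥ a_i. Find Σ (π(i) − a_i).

Σπ = 3·4/2 = 6 (π permutes [3]); Σa = 2+2+1 = 5; disp = 6−5 = 1.

1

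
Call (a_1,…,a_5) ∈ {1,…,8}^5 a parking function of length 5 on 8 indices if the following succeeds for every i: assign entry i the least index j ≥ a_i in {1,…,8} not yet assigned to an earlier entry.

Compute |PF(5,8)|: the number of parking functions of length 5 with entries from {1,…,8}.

Count = (8−5+1)·(8+1)^(5−1) = 4·6561 = 26244 (Pollak)
Check (6,4,6,5,6) → sorted (4,5,6,6,6): b_i ≤ 3+i ∀i, a PF.

26244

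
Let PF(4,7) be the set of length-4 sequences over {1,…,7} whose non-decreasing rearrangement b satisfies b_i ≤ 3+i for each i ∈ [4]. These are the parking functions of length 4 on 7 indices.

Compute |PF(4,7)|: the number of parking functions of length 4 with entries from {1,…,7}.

|PF| = 4·8^3 = 4·512 = 2048 (Pollak)
E.g. (2,4,5,2) → sorted (2,2,4,5): b_i ≤ 3+i ∀i, a PF.

2048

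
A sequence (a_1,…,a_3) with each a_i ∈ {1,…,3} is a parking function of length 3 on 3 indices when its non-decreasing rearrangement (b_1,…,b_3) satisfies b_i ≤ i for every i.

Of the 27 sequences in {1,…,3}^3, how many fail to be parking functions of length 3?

11

Count = (4−3)·4^(3−1) = 1×16 = 16 (Konheim–Weiss)
Check (1,3,3) → sorted (1,3,3): b_2=3>2, not a PF.
Total 27; non-PF = 27−16 = 11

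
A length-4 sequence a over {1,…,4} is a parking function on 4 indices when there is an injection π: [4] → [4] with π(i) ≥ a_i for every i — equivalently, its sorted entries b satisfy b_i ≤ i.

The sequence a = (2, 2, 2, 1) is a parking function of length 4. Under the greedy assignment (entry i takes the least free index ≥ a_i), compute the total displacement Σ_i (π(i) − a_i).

Σπ(i) = 1+…+4 = 10; Σa = 2+2+2+1 = 7; disp = 10−7 = 3.

3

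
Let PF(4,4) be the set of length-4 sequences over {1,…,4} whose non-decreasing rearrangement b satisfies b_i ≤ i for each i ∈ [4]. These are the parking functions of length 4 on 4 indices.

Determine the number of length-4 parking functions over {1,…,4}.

125

|PF(4,4)| = (4−4+1)·(4+1)^(4−1) = 1·125 = 125 [KW]
Example (1,1,1,2) → sorted (1,1,1,2): b_i ≤ i ∀i, a PF.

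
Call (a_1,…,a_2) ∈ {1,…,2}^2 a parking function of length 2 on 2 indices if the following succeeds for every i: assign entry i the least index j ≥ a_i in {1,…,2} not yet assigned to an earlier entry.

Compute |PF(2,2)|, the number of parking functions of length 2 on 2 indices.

Count = (2−2+1)·(2+1)^(2−1) = 1 · 3 = 3 (Pollak)
One tuple (1,2) → sorted (1,2): b_i ≤ i ∀i, a PF.

3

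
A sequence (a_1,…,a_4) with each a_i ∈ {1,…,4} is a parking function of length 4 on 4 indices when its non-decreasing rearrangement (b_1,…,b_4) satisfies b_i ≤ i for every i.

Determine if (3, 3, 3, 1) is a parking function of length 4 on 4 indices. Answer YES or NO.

Order a: b = (1, 3, 3, 3).
  b_1=1 ≤ 1
  b_2=3 > 2
  fails at i=2 ⇒ NO

NO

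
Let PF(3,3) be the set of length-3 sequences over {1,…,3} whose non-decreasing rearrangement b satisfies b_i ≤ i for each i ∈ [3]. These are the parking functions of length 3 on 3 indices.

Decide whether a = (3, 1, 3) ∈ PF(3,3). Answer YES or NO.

NO

Order a: b = (1, 3, 3).
  b_1=1 ≤ 1
  b_2=3 > 2
  fails at i=2 ⇒ NO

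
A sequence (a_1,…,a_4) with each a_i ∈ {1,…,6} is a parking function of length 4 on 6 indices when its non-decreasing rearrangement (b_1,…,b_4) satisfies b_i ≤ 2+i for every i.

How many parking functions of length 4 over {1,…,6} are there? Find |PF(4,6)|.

|PF(4,6)| = (6−4+1)·(6+1)^(4−1) = 3·343 = 1029 (Konheim–Weiss)
E.g. (1,2,4,1) → sorted (1,1,2,4): b_i ≤ 2+i ∀i, a PF.

1029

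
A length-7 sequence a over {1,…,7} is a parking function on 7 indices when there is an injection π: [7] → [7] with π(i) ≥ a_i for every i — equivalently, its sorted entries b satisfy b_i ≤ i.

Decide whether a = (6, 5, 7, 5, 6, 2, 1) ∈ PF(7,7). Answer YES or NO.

NO

Rearranged: b = (1, 2, 5, 5, 6, 6, 7).
  b_1=1 ≤ 1
  b_2=2 ≤ 2
  b_3=5 > 3
  fails at i=3 ⇒ NO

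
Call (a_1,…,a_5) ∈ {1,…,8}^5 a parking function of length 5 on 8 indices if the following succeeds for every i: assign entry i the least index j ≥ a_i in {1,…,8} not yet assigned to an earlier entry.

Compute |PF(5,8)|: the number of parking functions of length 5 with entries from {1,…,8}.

26244

|PF(5,8)| = (9−5)·9^(5−1) = 4·6561 = 26244 (Pollak)
Check (3,7,1,2,6) → sorted (1,2,3,6,7): b_i ≤ 3+i ∀i, a PF.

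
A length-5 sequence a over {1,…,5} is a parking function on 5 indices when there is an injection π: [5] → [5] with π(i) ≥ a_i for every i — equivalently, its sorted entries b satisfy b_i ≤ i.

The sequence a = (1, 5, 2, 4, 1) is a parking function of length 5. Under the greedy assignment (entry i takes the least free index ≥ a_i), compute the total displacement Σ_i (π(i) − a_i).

Σπ = 15 ({1..5} each once); Σa = 1+5+2+4+1 = 13; disp = 15−13 = 2.

2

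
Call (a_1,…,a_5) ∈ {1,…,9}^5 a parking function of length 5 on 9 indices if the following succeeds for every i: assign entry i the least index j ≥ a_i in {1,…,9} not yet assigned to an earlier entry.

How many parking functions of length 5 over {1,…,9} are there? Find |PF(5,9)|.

Count = (9+1−5)·(9+1)^{5−1} = 5·10000 = 50000 (Konheim–Weiss)
Check (8,2,6,9,6) → sorted (2,6,6,8,9): b_i ≤ 4+i ∀i, a PF.

50000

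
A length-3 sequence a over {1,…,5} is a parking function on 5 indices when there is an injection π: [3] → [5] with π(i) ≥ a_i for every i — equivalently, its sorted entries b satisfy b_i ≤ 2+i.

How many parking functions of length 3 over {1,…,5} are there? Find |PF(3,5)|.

|PF| = (5−3+1)·(5+1)^(3−1) = 3×36 = 108 (Pollak)
Check (4,3,1) → sorted (1,3,4): b_i ≤ 2+i ∀i, a PF.

108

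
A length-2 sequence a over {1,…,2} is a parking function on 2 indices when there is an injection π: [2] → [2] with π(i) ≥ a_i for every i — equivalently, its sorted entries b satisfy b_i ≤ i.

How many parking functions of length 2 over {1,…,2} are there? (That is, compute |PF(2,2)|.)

3

|PF| = (2−2+1)·(2+1)^(2−1) = 1·3 = 3 [KW]
E.g. (2,1) → sorted (1,2): b_i ≤ i ∀i, a PF.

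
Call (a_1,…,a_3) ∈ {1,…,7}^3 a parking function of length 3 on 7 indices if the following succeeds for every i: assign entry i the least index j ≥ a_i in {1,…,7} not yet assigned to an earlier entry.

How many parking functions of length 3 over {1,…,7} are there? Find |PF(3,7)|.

|PF(3,7)| = 5·8^2 = 5·64 = 320 (Konheim–Weiss)
E.g. (3,1,4) → sorted (1,3,4): b_i ≤ 4+i ∀i, a PF.

320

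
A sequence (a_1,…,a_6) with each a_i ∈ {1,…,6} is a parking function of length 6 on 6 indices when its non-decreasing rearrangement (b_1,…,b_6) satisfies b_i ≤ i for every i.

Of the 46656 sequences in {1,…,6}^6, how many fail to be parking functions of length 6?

Count = (7−6)·7^(6−1) = 1 · 16807 = 16807 (Konheim–Weiss)
Example (5,6,4,4,3,4) → sorted (3,4,4,4,5,6): b_1=3>1, not a PF.
Total 46656; non-PF = 46656−16807 = 29849

29849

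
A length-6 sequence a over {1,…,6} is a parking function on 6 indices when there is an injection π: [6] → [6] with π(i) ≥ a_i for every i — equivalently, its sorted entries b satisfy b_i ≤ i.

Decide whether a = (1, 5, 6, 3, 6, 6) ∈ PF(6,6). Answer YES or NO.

NO

Sorted: b = (1, 3, 5, 6, 6, 6).
  b_1=1 ≤ 1
  b_2=3 > 2
  fails at i=2 ⇒ NO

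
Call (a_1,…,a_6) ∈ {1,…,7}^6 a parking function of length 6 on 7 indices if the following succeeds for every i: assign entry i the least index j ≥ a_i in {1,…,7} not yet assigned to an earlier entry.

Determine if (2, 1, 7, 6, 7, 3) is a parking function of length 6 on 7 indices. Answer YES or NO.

Order a: b = (1, 2, 3, 6, 7, 7).
  b_1=1 ≤ 2
  b_2=2 ≤ 3
  b_3=3 ≤ 4
  b_4=6 > 5
  fails at i=4 ⇒ NO

NO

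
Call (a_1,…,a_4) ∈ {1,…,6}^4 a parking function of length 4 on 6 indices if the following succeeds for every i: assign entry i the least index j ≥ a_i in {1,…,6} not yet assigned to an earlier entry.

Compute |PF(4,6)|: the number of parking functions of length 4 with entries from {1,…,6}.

|PF(4,6)| = (6−4+1)·(6+1)^(4−1) = 3×343 = 1029 (Pollak)
Check (4,1,2,5) → sorted (1,2,4,5): b_i ≤ 2+i ∀i, a PF.

1029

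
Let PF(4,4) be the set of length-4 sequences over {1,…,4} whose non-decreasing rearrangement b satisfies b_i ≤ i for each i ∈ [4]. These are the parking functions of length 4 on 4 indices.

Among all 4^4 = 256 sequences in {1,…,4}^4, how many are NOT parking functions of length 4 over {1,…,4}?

131

|PF(4,4)| = (4−4+1)·(4+1)^(4−1) = 1×125 = 125
E.g. (4,3,3,4) → sorted (3,3,4,4): b_1=3>1, not a PF.
4^4 − 125 = 256 − 125 = 131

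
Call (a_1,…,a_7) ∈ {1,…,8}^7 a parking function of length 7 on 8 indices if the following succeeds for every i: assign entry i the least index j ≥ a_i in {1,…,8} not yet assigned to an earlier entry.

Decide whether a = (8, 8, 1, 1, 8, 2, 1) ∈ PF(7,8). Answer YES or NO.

Rearranged: b = (1, 1, 1, 2, 8, 8, 8).
  b_1=1 ≤ 2
  b_2=1 ≤ 3
  b_3=1 ≤ 4
  b_4=2 ≤ 5
  b_5=8 > 6
  fails at i=5 ⇒ NO

NO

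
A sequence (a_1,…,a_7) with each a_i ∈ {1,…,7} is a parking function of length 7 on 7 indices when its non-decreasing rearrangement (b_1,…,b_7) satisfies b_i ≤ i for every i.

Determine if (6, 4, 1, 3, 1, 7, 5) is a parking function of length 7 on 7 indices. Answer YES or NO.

Rearranged: b = (1, 1, 3, 4, 5, 6, 7).
  b_1=1 ≤ 1
  b_2=1 ≤ 2
  b_3=3 ≤ 3
  b_4=4 ≤ 4
  b_5=5 ≤ 5
  b_6=6 ≤ 6
  b_7=7 ≤ 7
All bounds hold ⇒ YES

YES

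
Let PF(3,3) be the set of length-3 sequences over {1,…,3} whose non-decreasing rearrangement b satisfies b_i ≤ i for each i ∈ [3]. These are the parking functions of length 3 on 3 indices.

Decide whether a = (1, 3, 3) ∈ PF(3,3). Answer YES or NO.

Sorted: b = (1, 3, 3).
  b_1=1 ≤ 1
  b_2=3 > 2
  fails at i=2 ⇒ NO

NO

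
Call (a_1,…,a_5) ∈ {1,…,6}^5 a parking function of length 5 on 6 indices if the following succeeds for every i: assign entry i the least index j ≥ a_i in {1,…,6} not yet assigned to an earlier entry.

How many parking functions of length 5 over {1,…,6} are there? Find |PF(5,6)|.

4802

#PF = 2·7^4 = 2·2401 = 4802 [KW]
E.g. (4,2,4,2,6) → sorted (2,2,4,4,6): b_i ≤ 1+i ∀i, a PF.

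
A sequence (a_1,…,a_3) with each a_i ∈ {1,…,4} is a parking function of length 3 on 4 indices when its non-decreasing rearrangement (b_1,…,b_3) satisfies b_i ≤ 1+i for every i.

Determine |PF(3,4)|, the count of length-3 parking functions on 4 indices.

|PF| = (4+1−3)·(4+1)^{3−1} = 2·25 = 50 (Pollak)
One tuple (1,1,3) → sorted (1,1,3): b_i ≤ 1+i ∀i, a PF.

50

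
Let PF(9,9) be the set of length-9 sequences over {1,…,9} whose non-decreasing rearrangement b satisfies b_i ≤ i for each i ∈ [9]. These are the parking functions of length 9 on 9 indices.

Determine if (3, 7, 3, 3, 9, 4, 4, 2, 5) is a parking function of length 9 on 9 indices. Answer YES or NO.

NO

Rearranged: b = (2, 3, 3, 3, 4, 4, 5, 7, 9).
  b_1=2 > 1
  fails at i=1 ⇒ NO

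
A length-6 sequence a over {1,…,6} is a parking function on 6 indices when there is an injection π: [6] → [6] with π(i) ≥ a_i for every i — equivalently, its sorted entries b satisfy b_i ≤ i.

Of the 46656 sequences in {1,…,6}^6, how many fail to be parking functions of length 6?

Count = (6+1−6)·(6+1)^{6−1} = 1 · 16807 = 16807 (Pollak)
E.g. (5,3,2,3,3,5) → sorted (2,3,3,3,5,5): b_1=2>1, not a PF.
6^6 − 16807 = 46656 − 16807 = 29849

29849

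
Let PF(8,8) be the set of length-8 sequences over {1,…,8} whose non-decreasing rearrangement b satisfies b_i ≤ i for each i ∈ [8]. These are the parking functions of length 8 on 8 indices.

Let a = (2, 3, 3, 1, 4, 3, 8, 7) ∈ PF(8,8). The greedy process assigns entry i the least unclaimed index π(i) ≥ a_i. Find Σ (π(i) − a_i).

Σπ = 36 ({1..8} each once); Σa = 2+3+3+1+4+3+8+7 = 31; disp = 36−31 = 5.

5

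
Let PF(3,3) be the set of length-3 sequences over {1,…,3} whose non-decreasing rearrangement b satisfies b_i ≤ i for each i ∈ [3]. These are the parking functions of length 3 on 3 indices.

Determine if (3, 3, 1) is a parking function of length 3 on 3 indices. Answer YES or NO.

Order a: b = (1, 3, 3).
  b_1=1 ≤ 1
  b_2=3 > 2
  fails at i=2 ⇒ NO

NO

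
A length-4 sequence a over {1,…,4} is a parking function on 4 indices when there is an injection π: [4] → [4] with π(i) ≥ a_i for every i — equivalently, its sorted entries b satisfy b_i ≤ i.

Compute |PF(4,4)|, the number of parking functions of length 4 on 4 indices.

Count = 1·5^3 = 1·125 = 125 [KW]
Check (1,2,4,3) → sorted (1,2,3,4): b_i ≤ i ∀i, a PF.

125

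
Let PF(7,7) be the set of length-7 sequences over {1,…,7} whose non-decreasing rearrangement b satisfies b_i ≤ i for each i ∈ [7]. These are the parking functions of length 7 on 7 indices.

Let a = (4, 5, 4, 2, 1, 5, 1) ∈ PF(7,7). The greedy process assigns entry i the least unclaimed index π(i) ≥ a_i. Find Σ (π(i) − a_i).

6

Σπ = 7·8/2 = 28 (π permutes [7]); Σa = 4+5+4+2+1+5+1 = 22; disp = 28−22 = 6.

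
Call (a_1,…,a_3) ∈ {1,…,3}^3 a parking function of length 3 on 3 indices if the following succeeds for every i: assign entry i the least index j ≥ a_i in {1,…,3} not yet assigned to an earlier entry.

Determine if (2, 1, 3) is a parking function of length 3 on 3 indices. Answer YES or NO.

YES

Order a: b = (1, 2, 3).
  b_1=1 ≤ 1
  b_2=2 ≤ 2
  b_3=3 ≤ 3
All bounds hold ⇒ YES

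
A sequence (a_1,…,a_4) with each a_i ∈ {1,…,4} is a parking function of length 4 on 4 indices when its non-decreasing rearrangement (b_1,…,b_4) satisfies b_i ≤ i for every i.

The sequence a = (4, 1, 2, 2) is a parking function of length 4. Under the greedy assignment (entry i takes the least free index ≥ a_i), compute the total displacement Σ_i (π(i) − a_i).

1

Σπ = 4·5/2 = 10 (π permutes [4]); Σa = 4+1+2+2 = 9; disp = 10−9 = 1.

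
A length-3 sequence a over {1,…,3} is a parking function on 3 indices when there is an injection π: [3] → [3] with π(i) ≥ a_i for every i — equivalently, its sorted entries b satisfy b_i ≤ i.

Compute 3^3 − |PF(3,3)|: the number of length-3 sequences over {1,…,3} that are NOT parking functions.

11

#PF = (3−3+1)·(3+1)^(3−1) = 1 · 16 = 16 [KW]
Check (2,3,3) → sorted (2,3,3): b_1=2>1, not a PF.
Total 27; non-PF = 27−16 = 11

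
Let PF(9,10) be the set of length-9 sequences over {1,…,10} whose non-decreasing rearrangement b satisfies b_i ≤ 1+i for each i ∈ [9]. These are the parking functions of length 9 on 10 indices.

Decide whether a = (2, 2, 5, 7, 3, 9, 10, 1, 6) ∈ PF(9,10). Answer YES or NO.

Order a: b = (1, 2, 2, 3, 5, 6, 7, 9, 10).
  b_1=1 ≤ 2
  b_2=2 ≤ 3
  b_3=2 ≤ 4
  b_4=3 ≤ 5
  b_5=5 ≤ 6
  b_6=6 ≤ 7
  b_7=7 ≤ 8
  b_8=9 ≤ 9
  b_9=10 ≤ 10
All bounds hold ⇒ YES

YES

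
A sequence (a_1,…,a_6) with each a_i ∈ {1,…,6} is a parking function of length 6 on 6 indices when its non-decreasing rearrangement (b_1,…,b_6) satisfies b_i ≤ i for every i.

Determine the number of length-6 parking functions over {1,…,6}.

|PF| = (6+1−6)·(6+1)^{6−1} = 1·16807 = 16807 [KW]
Check (3,6,4,2,1,1) → sorted (1,1,2,3,4,6): b_i ≤ i ∀i, a PF.

16807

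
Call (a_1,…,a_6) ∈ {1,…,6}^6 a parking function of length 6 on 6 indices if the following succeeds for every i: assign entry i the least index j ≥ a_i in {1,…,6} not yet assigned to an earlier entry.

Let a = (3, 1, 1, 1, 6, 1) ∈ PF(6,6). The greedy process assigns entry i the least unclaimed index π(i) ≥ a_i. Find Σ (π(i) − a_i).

8

Σπ = 6·7/2 = 21 (π permutes [6]); Σa = 3+1+1+1+6+1 = 13; disp = 21−13 = 8.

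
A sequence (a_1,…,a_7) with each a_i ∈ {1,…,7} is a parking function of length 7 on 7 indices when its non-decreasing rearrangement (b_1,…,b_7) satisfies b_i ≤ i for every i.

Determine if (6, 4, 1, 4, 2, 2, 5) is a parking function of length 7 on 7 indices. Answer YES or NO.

YES

Order a: b = (1, 2, 2, 4, 4, 5, 6).
  b_1=1 ≤ 1
  b_2=2 ≤ 2
  b_3=2 ≤ 3
  b_4=4 ≤ 4
  b_5=4 ≤ 5
  b_6=5 ≤ 6
  b_7=6 ≤ 7
All bounds hold ⇒ YES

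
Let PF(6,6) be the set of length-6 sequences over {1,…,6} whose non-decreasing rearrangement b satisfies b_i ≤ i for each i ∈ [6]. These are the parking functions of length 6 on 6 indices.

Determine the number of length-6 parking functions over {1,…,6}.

16807

Count = (7−6)·7^(6−1) = 1×16807 = 16807 (Pollak)
Example (4,4,3,1,1,5) → sorted (1,1,3,4,4,5): b_i ≤ i ∀i, a PF.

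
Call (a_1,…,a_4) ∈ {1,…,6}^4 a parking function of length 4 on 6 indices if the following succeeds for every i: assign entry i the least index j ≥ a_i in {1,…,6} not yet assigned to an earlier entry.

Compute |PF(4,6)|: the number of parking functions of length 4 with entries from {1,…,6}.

#PF = (6+1−4)·(6+1)^{4−1} = 3 · 343 = 1029 (Pollak)
Check (3,6,2,5) → sorted (2,3,5,6): b_i ≤ 2+i ∀i, a PF.

1029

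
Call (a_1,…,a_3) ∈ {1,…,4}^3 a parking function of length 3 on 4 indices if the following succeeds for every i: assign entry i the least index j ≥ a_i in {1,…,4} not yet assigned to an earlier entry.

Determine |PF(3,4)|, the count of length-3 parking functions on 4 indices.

50

#PF = 2·5^2 = 2 · 25 = 50 [KW]
Check (3,1,1) → sorted (1,1,3): b_i ≤ 1+i ∀i, a PF.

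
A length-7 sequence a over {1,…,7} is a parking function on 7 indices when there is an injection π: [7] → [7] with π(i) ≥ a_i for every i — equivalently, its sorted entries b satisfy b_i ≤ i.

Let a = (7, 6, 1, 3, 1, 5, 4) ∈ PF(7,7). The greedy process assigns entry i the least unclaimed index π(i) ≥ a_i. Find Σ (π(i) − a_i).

1

Σπ(i) = 1+…+7 = 28; Σa = 7+6+1+3+1+5+4 = 27; disp = 28−27 = 1.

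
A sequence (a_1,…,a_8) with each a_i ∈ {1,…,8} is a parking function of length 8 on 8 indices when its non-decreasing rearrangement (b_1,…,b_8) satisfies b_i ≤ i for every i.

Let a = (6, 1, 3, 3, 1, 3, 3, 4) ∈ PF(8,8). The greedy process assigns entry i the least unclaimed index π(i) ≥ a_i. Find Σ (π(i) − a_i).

12

Σπ = 36 ({1..8} each once); Σa = 6+1+3+3+1+3+3+4 = 24; disp = 36−24 = 12.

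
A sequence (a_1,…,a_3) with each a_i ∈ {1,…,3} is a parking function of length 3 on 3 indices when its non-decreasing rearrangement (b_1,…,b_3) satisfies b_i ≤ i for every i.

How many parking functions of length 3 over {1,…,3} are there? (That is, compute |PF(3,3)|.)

16

Count = (4−3)·4^(3−1) = 1·16 = 16
One tuple (1,2,3) → sorted (1,2,3): b_i ≤ i ∀i, a PF.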